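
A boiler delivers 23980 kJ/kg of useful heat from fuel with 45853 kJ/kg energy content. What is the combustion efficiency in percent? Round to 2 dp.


Efficiency = (Q_useful / Q_fuel) * 100
Efficiency = (23980 / 45853) * 100
Efficiency = 0.5230 * 100 = 52.30%


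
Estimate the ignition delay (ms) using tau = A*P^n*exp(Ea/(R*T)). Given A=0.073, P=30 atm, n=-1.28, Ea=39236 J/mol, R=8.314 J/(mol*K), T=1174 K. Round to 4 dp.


tau = A * P^n * exp(Ea/(R*T))
P^n = 30^(-1.28) = 0.01286130
Ea/(R*T) = 39236/(8.314*1174) = 4.019820
exp(Ea/(R*T)) = 55.691082
tau = 0.073 * 0.01286130 * 55.691082 = 0.0523 ms


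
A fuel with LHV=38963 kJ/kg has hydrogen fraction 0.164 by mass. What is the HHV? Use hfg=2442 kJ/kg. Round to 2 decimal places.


HHV = LHV + hfg * 9 * H
Water addition = 2442 * 9 * 0.164 = 3604.392 kJ/kg
HHV = 38963 + 3604.392 = 42567.39 kJ/kg


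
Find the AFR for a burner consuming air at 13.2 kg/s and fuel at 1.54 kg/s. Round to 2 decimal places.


AFR = m_air / m_fuel
AFR = 13.2 / 1.54 = 8.57


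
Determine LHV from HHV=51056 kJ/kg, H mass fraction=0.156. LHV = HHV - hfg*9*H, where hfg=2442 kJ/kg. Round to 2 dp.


LHV = HHV - hfg * 9 * H
Water correction = 2442 * 9 * 0.156 = 3428.568 kJ/kg
LHV = 51056 - 3428.568 = 47627.43 kJ/kg


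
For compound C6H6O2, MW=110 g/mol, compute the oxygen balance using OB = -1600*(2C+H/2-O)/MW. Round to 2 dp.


OB = -1600 * (2C + H/2 - O) / MW
Inner = 2*6 + 6/2 - 2 = 13.00
OB = -1600 * 13.00 / 110 = -189.09%


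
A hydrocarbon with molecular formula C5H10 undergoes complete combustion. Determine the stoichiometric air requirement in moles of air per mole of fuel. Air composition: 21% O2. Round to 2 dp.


Balanced combustion: C5H10 + 7.5 O2 -> 5 CO2 + 5 H2O
O2 needed = C + H/4 = 5 + 10/4 = 7.50 moles
Air moles = O2 / 0.21 = 7.50 / 0.21 = 35.71 moles air


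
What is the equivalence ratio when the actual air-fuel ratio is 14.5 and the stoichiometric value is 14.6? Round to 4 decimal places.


phi = AFR_stoich / AFR_actual
phi = 14.6 / 14.5 = 1.0069


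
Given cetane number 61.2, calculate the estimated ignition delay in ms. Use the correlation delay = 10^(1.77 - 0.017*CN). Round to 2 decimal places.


delay = 10^(1.77 - 0.017*CN)
Exponent = 1.77 - 0.017*61.2 = 0.7296
delay = 10^0.7296 = 5.37 ms


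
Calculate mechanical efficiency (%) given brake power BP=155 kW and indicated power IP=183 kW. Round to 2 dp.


eta_mech = (BP / IP) * 100
Ratio = 155 / 183 = 0.8470
eta_mech = 0.8470 * 100 = 84.70%


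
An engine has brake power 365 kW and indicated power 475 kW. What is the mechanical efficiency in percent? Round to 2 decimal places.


eta_mech = (BP / IP) * 100
Ratio = 365 / 475 = 0.7684
eta_mech = 0.7684 * 100 = 76.84%


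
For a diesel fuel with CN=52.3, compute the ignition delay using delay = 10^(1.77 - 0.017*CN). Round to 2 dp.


delay = 10^(1.77 - 0.017*CN)
Exponent = 1.77 - 0.017*52.3 = 0.8809
delay = 10^0.8809 = 7.60 ms


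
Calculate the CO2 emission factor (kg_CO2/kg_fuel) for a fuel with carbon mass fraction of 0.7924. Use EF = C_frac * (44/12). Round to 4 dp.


EF = C_frac * (M_CO2 / M_C)
EF = 0.7924 * (44/12)
EF = 0.7924 * 3.666667 = 2.9055 kg_CO2/kg_fuel


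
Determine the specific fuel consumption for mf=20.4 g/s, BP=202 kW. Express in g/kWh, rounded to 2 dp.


SFC = (mf / BP) * 3600
Rate = 20.4 / 202 = 0.100990 g/(s*kW)
SFC = 0.100990 * 3600 = 363.56 g/kWh


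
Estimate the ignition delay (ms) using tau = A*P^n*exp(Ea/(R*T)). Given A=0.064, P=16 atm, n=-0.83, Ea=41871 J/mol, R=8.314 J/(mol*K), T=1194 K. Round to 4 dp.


tau = A * P^n * exp(Ea/(R*T))
P^n = 16^(-0.83) = 0.10013373
Ea/(R*T) = 41871/(8.314*1194) = 4.217926
exp(Ea/(R*T)) = 67.892549
tau = 0.064 * 0.10013373 * 67.892549 = 0.4351 ms


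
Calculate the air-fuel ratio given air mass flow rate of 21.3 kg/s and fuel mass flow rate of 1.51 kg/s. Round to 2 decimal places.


AFR = m_air / m_fuel
AFR = 21.3 / 1.51 = 14.11


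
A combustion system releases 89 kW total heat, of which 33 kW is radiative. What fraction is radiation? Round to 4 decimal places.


f_rad = Q_rad / Q_total
f_rad = 33 / 89 = 0.3708


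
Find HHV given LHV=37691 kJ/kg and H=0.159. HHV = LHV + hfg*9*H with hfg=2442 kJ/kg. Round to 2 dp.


HHV = LHV + hfg * 9 * H
Water addition = 2442 * 9 * 0.159 = 3494.502 kJ/kg
HHV = 37691 + 3494.502 = 41185.50 kJ/kg


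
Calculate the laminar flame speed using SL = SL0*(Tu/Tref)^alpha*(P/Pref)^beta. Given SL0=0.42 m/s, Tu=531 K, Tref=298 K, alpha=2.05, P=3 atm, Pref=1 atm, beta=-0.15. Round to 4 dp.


SL = SL0 * (Tu/Tref)^alpha * (P/Pref)^beta
T ratio = 531/298 = 1.78187919
(T ratio)^alpha = 1.78187919^2.05 = 3.268138
(P/Pref)^beta = 3^(-0.15) = 0.848070
SL = 0.42 * 3.268138 * 0.848070 = 1.1641 m/s


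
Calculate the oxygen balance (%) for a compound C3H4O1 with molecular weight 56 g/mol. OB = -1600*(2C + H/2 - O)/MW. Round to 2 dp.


OB = -1600 * (2C + H/2 - O) / MW
Inner = 2*3 + 4/2 - 1 = 7.00
OB = -1600 * 7.00 / 56 = -200.00%


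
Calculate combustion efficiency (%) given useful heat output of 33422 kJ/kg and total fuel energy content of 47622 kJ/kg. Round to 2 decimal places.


Efficiency = (Q_useful / Q_fuel) * 100
Efficiency = (33422 / 47622) * 100
Efficiency = 0.7018 * 100 = 70.18%


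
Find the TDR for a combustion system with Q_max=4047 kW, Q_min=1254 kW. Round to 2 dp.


TDR = Q_max / Q_min
TDR = 4047 / 1254 = 3.23


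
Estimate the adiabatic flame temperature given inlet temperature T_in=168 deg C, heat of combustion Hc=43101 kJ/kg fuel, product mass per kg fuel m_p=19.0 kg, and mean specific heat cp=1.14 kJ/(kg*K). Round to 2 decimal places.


T_ad = T_in + Hc / (m_p * cp)
Denominator = 19.0 * 1.14 = 21.6600
Temperature rise = 43101 / 21.6600 = 1989.89 K
T_ad = 168 + 1989.89 = 2157.89 deg C


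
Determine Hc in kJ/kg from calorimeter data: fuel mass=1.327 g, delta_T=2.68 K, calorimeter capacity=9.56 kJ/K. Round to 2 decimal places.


Hc = C_cal * delta_T / m_fuel
Q_released = 9.56 * 2.68 = 25.6208 kJ
m_fuel = 1.327 g = 1.327/1000 kg = 0.001327 kg
Hc = 25.6208 / 0.001327 = 19307.31 kJ/kg


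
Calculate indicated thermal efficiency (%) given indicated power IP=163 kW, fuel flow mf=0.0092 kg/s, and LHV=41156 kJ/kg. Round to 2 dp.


eta_ith = (IP / (mf * LHV)) * 100
Denominator = 0.0092 * 41156 = 378.6352 kW
eta_ith = (163 / 378.6352) * 100 = 43.05%


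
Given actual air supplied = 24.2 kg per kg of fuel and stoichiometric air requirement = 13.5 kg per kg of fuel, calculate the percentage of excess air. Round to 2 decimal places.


Excess air = actual - stoichiometric = 24.2 - 13.5 = 10.70 kg/kg fuel
Excess air % = (excess / stoich) * 100 = (10.70 / 13.5) * 100 = 79.26%


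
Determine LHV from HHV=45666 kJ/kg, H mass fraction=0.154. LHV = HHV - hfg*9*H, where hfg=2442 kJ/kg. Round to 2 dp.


LHV = HHV - hfg * 9 * H
Water correction = 2442 * 9 * 0.154 = 3384.612 kJ/kg
LHV = 45666 - 3384.612 = 42281.39 kJ/kg


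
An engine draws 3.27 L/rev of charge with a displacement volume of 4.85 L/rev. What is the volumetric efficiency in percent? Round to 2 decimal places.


eta_v = (V_actual / V_disp) * 100
Ratio = 3.27 / 4.85 = 0.6742
eta_v = 0.6742 * 100 = 67.42%


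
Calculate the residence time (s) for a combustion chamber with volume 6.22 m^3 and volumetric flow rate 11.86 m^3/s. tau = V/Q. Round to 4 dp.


tau = V / Q_flow
tau = 6.22 / 11.86 = 0.5245 s


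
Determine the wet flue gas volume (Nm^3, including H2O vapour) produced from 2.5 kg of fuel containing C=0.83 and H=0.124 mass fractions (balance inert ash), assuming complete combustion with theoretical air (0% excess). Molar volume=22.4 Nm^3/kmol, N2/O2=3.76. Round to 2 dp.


Per kg fuel: CO2 = (C/12 kmol)*22.4 = (0.83/12)*22.4 = 1.54933 Nm^3
Per kg fuel: H2O = (H/2 kmol)*22.4 = (0.124/2)*22.4 = 1.38880 Nm^3
O2 needed per kg fuel = C/12 + H/4 = 0.83/12 + 0.124/4 = 0.10016667 kmol
Per kg fuel: N2 = O2*3.76*22.4 = 0.10016667*3.76*22.4 = 8.43644 Nm^3
Total per kg = 1.54933 + 1.38880 + 8.43644 = 11.37457 Nm^3
Total = 11.37457 * 2.5 = 28.44 Nm^3


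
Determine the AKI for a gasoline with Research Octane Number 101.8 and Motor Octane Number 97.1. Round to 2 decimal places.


AKI = (RON + MON) / 2
AKI = (101.8 + 97.1) / 2
AKI = 198.9 / 2 = 99.45


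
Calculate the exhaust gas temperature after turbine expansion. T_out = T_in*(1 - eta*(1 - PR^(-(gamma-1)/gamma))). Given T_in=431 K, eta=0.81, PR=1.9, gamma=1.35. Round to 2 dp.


T_out = T_in * (1 - eta * (1 - PR^(-(gamma-1)/gamma)))
Exponent = -(1.35-1)/1.35 = -0.25925926
PR^exp = 1.9^(-0.25925926) = 0.84670193
Factor = 1 - 0.81*(1 - 0.84670193) = 0.87582856
T_out = 431 * 0.87582856 = 377.48 K


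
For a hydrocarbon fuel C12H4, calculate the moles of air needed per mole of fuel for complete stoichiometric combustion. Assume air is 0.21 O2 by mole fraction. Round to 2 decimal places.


Balanced combustion: C12H4 + 13 O2 -> 12 CO2 + 2 H2O
O2 needed = C + H/4 = 12 + 4/4 = 13.00 moles
Air moles = O2 / 0.21 = 13.00 / 0.21 = 61.90 moles air


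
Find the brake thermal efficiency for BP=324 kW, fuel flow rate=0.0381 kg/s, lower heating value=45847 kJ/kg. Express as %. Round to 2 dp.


eta_BTE = (BP / (mf * LHV)) * 100
Denominator = 0.0381 * 45847 = 1746.7707 kW
eta_BTE = (324 / 1746.7707) * 100 = 18.55%


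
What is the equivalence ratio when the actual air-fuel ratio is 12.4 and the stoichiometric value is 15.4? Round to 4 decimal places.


phi = AFR_stoich / AFR_actual
phi = 15.4 / 12.4 = 1.2419


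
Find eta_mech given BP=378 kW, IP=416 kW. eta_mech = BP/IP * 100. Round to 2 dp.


eta_mech = (BP / IP) * 100
Ratio = 378 / 416 = 0.9087
eta_mech = 0.9087 * 100 = 90.87%


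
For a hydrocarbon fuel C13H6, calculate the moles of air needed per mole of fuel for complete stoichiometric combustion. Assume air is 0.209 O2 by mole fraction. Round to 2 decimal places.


Balanced combustion: C13H6 + 14.5 O2 -> 13 CO2 + 3 H2O
O2 needed = C + H/4 = 13 + 6/4 = 14.50 moles
Air moles = O2 / 0.209 = 14.50 / 0.209 = 69.38 moles air


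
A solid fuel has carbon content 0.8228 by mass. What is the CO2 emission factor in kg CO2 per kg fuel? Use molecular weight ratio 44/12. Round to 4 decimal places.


EF = C_frac * (M_CO2 / M_C)
EF = 0.8228 * (44/12)
EF = 0.8228 * 3.666667 = 3.0169 kg_CO2/kg_fuel


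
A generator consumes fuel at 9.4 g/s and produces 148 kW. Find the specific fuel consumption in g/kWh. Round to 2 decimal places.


SFC = (mf / BP) * 3600
Rate = 9.4 / 148 = 0.063514 g/(s*kW)
SFC = 0.063514 * 3600 = 228.65 g/kWh


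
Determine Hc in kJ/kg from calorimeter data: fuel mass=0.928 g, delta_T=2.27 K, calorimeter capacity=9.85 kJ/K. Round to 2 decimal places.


Hc = C_cal * delta_T / m_fuel
Q_released = 9.85 * 2.27 = 22.3595 kJ
m_fuel = 0.928 g = 0.928/1000 kg = 0.000928 kg
Hc = 22.3595 / 0.000928 = 24094.29 kJ/kg


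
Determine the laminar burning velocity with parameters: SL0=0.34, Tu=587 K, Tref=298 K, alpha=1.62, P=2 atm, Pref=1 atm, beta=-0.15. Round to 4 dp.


SL = SL0 * (Tu/Tref)^alpha * (P/Pref)^beta
T ratio = 587/298 = 1.96979866
(T ratio)^alpha = 1.96979866^1.62 = 2.998910
(P/Pref)^beta = 2^(-0.15) = 0.901250
SL = 0.34 * 2.998910 * 0.901250 = 0.9189 m/s


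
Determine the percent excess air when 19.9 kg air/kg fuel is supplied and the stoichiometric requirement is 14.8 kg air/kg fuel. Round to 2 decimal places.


Excess air = actual - stoichiometric = 19.9 - 14.8 = 5.10 kg/kg fuel
Excess air % = (excess / stoich) * 100 = (5.10 / 14.8) * 100 = 34.46%


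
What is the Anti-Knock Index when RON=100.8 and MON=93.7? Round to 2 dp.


AKI = (RON + MON) / 2
AKI = (100.8 + 93.7) / 2
AKI = 194.5 / 2 = 97.25


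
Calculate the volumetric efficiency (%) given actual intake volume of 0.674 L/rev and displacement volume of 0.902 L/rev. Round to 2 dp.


eta_v = (V_actual / V_disp) * 100
Ratio = 0.674 / 0.902 = 0.7472
eta_v = 0.7472 * 100 = 74.72%


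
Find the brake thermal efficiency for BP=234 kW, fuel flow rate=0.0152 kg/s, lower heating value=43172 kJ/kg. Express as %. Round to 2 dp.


eta_BTE = (BP / (mf * LHV)) * 100
Denominator = 0.0152 * 43172 = 656.2144 kW
eta_BTE = (234 / 656.2144) * 100 = 35.66%


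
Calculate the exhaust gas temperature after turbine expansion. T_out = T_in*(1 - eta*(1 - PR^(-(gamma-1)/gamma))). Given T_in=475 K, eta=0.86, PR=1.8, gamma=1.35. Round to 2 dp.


T_out = T_in * (1 - eta * (1 - PR^(-(gamma-1)/gamma)))
Exponent = -(1.35-1)/1.35 = -0.25925926
PR^exp = 1.8^(-0.25925926) = 0.85865408
Factor = 1 - 0.86*(1 - 0.85865408) = 0.87844251
T_out = 475 * 0.87844251 = 417.26 K


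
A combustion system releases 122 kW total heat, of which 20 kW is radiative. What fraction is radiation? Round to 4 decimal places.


f_rad = Q_rad / Q_total
f_rad = 20 / 122 = 0.1639


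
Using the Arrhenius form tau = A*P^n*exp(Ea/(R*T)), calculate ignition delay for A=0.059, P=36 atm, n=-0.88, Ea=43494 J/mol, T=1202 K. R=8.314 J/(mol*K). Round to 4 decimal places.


tau = A * P^n * exp(Ea/(R*T))
P^n = 36^(-0.88) = 0.04270255
Ea/(R*T) = 43494/(8.314*1202) = 4.352260
exp(Ea/(R*T)) = 77.653786
tau = 0.059 * 0.04270255 * 77.653786 = 0.1956 ms


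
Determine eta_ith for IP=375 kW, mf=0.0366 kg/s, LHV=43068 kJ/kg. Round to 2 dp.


eta_ith = (IP / (mf * LHV)) * 100
Denominator = 0.0366 * 43068 = 1576.2888 kW
eta_ith = (375 / 1576.2888) * 100 = 23.79%


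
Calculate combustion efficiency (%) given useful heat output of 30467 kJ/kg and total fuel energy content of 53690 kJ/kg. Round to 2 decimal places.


Efficiency = (Q_useful / Q_fuel) * 100
Efficiency = (30467 / 53690) * 100
Efficiency = 0.5675 * 100 = 56.75%


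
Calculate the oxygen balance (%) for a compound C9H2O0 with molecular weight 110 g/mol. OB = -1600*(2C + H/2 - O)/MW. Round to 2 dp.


OB = -1600 * (2C + H/2 - O) / MW
Inner = 2*9 + 2/2 - 0 = 19.00
OB = -1600 * 19.00 / 110 = -276.36%


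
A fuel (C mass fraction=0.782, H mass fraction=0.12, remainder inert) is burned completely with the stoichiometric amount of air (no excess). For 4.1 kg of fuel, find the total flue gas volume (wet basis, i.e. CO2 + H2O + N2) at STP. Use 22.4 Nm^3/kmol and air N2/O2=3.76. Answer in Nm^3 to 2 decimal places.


Per kg fuel: CO2 = (C/12 kmol)*22.4 = (0.782/12)*22.4 = 1.45973 Nm^3
Per kg fuel: H2O = (H/2 kmol)*22.4 = (0.12/2)*22.4 = 1.34400 Nm^3
O2 needed per kg fuel = C/12 + H/4 = 0.782/12 + 0.12/4 = 0.09516667 kmol
Per kg fuel: N2 = O2*3.76*22.4 = 0.09516667*3.76*22.4 = 8.01532 Nm^3
Total per kg = 1.45973 + 1.34400 + 8.01532 = 10.81905 Nm^3
Total = 10.81905 * 4.1 = 44.36 Nm^3


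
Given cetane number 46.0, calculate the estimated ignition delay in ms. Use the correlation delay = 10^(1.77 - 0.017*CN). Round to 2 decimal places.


delay = 10^(1.77 - 0.017*CN)
Exponent = 1.77 - 0.017*46.0 = 0.9880
delay = 10^0.9880 = 9.73 ms


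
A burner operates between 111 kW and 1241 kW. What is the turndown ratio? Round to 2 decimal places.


TDR = Q_max / Q_min
TDR = 1241 / 111 = 11.18


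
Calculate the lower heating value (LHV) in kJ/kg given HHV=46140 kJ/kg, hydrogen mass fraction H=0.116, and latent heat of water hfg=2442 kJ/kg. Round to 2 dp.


LHV = HHV - hfg * 9 * H
Water correction = 2442 * 9 * 0.116 = 2549.448 kJ/kg
LHV = 46140 - 2549.448 = 43590.55 kJ/kg


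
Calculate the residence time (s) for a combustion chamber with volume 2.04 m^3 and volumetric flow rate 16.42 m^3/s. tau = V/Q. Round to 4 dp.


tau = V / Q_flow
tau = 2.04 / 16.42 = 0.1242 s


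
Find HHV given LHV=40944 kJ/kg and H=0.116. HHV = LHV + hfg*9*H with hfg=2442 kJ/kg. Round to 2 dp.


HHV = LHV + hfg * 9 * H
Water addition = 2442 * 9 * 0.116 = 2549.448 kJ/kg
HHV = 40944 + 2549.448 = 43493.45 kJ/kg


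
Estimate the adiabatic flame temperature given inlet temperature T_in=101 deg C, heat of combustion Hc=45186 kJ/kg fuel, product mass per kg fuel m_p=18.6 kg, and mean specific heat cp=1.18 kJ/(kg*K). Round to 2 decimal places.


T_ad = T_in + Hc / (m_p * cp)
Denominator = 18.6 * 1.18 = 21.9480
Temperature rise = 45186 / 21.9480 = 2058.78 K
T_ad = 101 + 2058.78 = 2159.78 deg C


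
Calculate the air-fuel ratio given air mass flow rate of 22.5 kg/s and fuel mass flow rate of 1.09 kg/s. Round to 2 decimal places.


AFR = m_air / m_fuel
AFR = 22.5 / 1.09 = 20.64


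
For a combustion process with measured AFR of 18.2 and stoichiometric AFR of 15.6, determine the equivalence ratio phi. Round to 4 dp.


phi = AFR_stoich / AFR_actual
phi = 15.6 / 18.2 = 0.8571


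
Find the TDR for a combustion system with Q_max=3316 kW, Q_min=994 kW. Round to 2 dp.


TDR = Q_max / Q_min
TDR = 3316 / 994 = 3.34


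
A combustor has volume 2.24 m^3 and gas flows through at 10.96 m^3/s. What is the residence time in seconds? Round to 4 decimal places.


tau = V / Q_flow
tau = 2.24 / 10.96 = 0.2044 s


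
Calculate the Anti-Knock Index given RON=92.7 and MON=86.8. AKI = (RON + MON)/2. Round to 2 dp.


AKI = (RON + MON) / 2
AKI = (92.7 + 86.8) / 2
AKI = 179.5 / 2 = 89.75


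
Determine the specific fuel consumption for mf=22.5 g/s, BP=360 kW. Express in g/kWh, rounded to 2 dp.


SFC = (mf / BP) * 3600
Rate = 22.5 / 360 = 0.062500 g/(s*kW)
SFC = 0.062500 * 3600 = 225.00 g/kWh


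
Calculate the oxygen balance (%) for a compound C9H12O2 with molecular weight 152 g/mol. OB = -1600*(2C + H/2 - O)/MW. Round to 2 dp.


OB = -1600 * (2C + H/2 - O) / MW
Inner = 2*9 + 12/2 - 2 = 22.00
OB = -1600 * 22.00 / 152 = -231.58%


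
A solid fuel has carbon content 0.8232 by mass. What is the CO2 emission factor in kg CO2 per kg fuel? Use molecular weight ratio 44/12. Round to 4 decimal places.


EF = C_frac * (M_CO2 / M_C)
EF = 0.8232 * (44/12)
EF = 0.8232 * 3.666667 = 3.0184 kg_CO2/kg_fuel


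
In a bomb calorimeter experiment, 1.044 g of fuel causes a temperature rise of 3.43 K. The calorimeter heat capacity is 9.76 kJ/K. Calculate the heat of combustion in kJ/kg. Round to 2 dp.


Hc = C_cal * delta_T / m_fuel
Q_released = 9.76 * 3.43 = 33.4768 kJ
m_fuel = 1.044 g = 1.044/1000 kg = 0.001044 kg
Hc = 33.4768 / 0.001044 = 32065.90 kJ/kg


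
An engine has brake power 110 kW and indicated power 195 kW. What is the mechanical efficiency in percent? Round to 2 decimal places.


eta_mech = (BP / IP) * 100
Ratio = 110 / 195 = 0.5641
eta_mech = 0.5641 * 100 = 56.41%


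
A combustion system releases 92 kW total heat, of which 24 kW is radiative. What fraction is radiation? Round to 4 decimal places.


f_rad = Q_rad / Q_total
f_rad = 24 / 92 = 0.2609


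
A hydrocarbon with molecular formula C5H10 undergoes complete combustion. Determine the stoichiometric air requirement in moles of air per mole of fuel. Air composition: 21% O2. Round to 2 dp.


Balanced combustion: C5H10 + 7.5 O2 -> 5 CO2 + 5 H2O
O2 needed = C + H/4 = 5 + 10/4 = 7.50 moles
Air moles = O2 / 0.21 = 7.50 / 0.21 = 35.71 moles air


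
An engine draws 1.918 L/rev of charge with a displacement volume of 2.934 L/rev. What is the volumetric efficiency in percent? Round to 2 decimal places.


eta_v = (V_actual / V_disp) * 100
Ratio = 1.918 / 2.934 = 0.6537
eta_v = 0.6537 * 100 = 65.37%


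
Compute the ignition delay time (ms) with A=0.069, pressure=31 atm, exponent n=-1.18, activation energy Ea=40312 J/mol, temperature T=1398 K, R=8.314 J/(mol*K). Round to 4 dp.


tau = A * P^n * exp(Ea/(R*T))
P^n = 31^(-1.18) = 0.01738574
Ea/(R*T) = 40312/(8.314*1398) = 3.468304
exp(Ea/(R*T)) = 32.082284
tau = 0.069 * 0.01738574 * 32.082284 = 0.0385 ms


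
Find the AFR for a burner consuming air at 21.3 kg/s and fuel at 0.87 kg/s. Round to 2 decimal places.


AFR = m_air / m_fuel
AFR = 21.3 / 0.87 = 24.48


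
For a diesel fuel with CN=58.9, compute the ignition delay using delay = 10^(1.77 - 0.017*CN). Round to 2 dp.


delay = 10^(1.77 - 0.017*CN)
Exponent = 1.77 - 0.017*58.9 = 0.7687
delay = 10^0.7687 = 5.87 ms


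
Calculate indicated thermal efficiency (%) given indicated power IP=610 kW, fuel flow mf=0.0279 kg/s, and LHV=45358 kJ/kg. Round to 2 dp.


eta_ith = (IP / (mf * LHV)) * 100
Denominator = 0.0279 * 45358 = 1265.4882 kW
eta_ith = (610 / 1265.4882) * 100 = 48.20%


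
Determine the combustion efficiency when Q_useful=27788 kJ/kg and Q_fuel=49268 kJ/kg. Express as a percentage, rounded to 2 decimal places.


Efficiency = (Q_useful / Q_fuel) * 100
Efficiency = (27788 / 49268) * 100
Efficiency = 0.5640 * 100 = 56.40%


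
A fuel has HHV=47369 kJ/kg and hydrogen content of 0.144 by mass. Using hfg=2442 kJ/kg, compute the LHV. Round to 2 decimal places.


LHV = HHV - hfg * 9 * H
Water correction = 2442 * 9 * 0.144 = 3164.832 kJ/kg
LHV = 47369 - 3164.832 = 44204.17 kJ/kg


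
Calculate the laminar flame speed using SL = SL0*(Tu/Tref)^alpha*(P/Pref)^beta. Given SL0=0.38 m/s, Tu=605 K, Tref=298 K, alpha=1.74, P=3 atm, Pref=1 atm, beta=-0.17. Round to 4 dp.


SL = SL0 * (Tu/Tref)^alpha * (P/Pref)^beta
T ratio = 605/298 = 2.03020134
(T ratio)^alpha = 2.03020134^1.74 = 3.428610
(P/Pref)^beta = 3^(-0.17) = 0.829639
SL = 0.38 * 3.428610 * 0.829639 = 1.0809 m/s


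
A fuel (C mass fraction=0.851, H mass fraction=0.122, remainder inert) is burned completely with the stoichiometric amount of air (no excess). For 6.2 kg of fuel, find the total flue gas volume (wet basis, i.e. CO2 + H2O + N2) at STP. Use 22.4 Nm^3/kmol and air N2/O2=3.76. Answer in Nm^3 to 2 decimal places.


Per kg fuel: CO2 = (C/12 kmol)*22.4 = (0.851/12)*22.4 = 1.58853 Nm^3
Per kg fuel: H2O = (H/2 kmol)*22.4 = (0.122/2)*22.4 = 1.36640 Nm^3
O2 needed per kg fuel = C/12 + H/4 = 0.851/12 + 0.122/4 = 0.10141667 kmol
Per kg fuel: N2 = O2*3.76*22.4 = 0.10141667*3.76*22.4 = 8.54172 Nm^3
Total per kg = 1.58853 + 1.36640 + 8.54172 = 11.49665 Nm^3
Total = 11.49665 * 6.2 = 71.28 Nm^3


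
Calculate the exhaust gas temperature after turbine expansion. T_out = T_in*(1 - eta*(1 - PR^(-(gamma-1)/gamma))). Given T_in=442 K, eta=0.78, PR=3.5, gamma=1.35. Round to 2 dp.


T_out = T_in * (1 - eta * (1 - PR^(-(gamma-1)/gamma)))
Exponent = -(1.35-1)/1.35 = -0.25925926
PR^exp = 3.5^(-0.25925926) = 0.72267881
Factor = 1 - 0.78*(1 - 0.72267881) = 0.78368947
T_out = 442 * 0.78368947 = 346.39 K


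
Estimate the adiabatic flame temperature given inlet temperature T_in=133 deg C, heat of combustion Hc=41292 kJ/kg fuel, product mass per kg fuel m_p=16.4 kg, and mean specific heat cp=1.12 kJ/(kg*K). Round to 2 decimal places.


T_ad = T_in + Hc / (m_p * cp)
Denominator = 16.4 * 1.12 = 18.3680
Temperature rise = 41292 / 18.3680 = 2248.04 K
T_ad = 133 + 2248.04 = 2381.04 deg C


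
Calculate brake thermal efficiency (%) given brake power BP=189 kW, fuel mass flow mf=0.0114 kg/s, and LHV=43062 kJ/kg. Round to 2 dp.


eta_BTE = (BP / (mf * LHV)) * 100
Denominator = 0.0114 * 43062 = 490.9068 kW
eta_BTE = (189 / 490.9068) * 100 = 38.50%


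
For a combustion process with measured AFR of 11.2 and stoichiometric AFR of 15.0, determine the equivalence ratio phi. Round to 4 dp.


phi = AFR_stoich / AFR_actual
phi = 15.0 / 11.2 = 1.3393


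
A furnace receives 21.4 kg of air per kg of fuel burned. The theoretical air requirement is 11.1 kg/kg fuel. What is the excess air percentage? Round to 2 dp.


Excess air = actual - stoichiometric = 21.4 - 11.1 = 10.30 kg/kg fuel
Excess air % = (excess / stoich) * 100 = (10.30 / 11.1) * 100 = 92.79%


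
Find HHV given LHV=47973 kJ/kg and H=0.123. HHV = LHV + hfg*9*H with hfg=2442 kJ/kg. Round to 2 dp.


HHV = LHV + hfg * 9 * H
Water addition = 2442 * 9 * 0.123 = 2703.294 kJ/kg
HHV = 47973 + 2703.294 = 50676.29 kJ/kg


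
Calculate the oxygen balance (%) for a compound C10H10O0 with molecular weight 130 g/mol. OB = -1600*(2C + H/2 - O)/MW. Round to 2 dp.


OB = -1600 * (2C + H/2 - O) / MW
Inner = 2*10 + 10/2 - 0 = 25.00
OB = -1600 * 25.00 / 130 = -307.69%


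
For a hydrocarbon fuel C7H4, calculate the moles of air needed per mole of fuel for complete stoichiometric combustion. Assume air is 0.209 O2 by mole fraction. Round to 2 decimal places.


Balanced combustion: C7H4 + 8 O2 -> 7 CO2 + 2 H2O
O2 needed = C + H/4 = 7 + 4/4 = 8.00 moles
Air moles = O2 / 0.209 = 8.00 / 0.209 = 38.28 moles air


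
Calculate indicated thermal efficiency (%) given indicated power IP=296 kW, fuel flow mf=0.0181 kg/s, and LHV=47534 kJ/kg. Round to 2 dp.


eta_ith = (IP / (mf * LHV)) * 100
Denominator = 0.0181 * 47534 = 860.3654 kW
eta_ith = (296 / 860.3654) * 100 = 34.40%


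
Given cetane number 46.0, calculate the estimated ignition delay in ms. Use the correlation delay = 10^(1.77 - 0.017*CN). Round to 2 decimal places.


delay = 10^(1.77 - 0.017*CN)
Exponent = 1.77 - 0.017*46.0 = 0.9880
delay = 10^0.9880 = 9.73 ms


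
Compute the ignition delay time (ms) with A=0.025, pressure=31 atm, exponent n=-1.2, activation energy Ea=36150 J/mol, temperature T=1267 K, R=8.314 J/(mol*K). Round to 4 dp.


tau = A * P^n * exp(Ea/(R*T))
P^n = 31^(-1.2) = 0.01623177
Ea/(R*T) = 36150/(8.314*1267) = 3.431798
exp(Ea/(R*T)) = 30.932197
tau = 0.025 * 0.01623177 * 30.932197 = 0.0126 ms


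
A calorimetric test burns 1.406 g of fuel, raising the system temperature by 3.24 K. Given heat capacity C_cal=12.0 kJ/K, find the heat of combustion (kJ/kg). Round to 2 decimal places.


Hc = C_cal * delta_T / m_fuel
Q_released = 12.0 * 3.24 = 38.8800 kJ
m_fuel = 1.406 g = 1.406/1000 kg = 0.001406 kg
Hc = 38.8800 / 0.001406 = 27652.92 kJ/kg


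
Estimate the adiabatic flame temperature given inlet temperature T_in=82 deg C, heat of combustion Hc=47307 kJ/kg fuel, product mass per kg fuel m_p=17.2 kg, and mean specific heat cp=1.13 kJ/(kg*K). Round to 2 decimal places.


T_ad = T_in + Hc / (m_p * cp)
Denominator = 17.2 * 1.13 = 19.4360
Temperature rise = 47307 / 19.4360 = 2433.99 K
T_ad = 82 + 2433.99 = 2515.99 deg C


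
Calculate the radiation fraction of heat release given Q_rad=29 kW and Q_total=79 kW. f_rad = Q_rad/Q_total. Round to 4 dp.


f_rad = Q_rad / Q_total
f_rad = 29 / 79 = 0.3671


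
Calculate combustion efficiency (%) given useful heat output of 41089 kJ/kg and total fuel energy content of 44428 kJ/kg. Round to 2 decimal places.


Efficiency = (Q_useful / Q_fuel) * 100
Efficiency = (41089 / 44428) * 100
Efficiency = 0.9248 * 100 = 92.48%


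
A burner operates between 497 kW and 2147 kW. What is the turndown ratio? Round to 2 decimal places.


TDR = Q_max / Q_min
TDR = 2147 / 497 = 4.32


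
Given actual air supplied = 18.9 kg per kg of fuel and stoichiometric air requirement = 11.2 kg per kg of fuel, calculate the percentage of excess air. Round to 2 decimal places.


Excess air = actual - stoichiometric = 18.9 - 11.2 = 7.70 kg/kg fuel
Excess air % = (excess / stoich) * 100 = (7.70 / 11.2) * 100 = 68.75%


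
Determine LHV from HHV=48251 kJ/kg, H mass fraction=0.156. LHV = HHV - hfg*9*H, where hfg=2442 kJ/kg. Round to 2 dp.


LHV = HHV - hfg * 9 * H
Water correction = 2442 * 9 * 0.156 = 3428.568 kJ/kg
LHV = 48251 - 3428.568 = 44822.43 kJ/kg


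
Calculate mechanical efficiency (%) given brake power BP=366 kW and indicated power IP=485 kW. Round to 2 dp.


eta_mech = (BP / IP) * 100
Ratio = 366 / 485 = 0.7546
eta_mech = 0.7546 * 100 = 75.46%


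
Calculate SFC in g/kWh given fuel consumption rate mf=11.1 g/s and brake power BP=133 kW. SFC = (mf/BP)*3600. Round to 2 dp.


SFC = (mf / BP) * 3600
Rate = 11.1 / 133 = 0.083459 g/(s*kW)
SFC = 0.083459 * 3600 = 300.45 g/kWh


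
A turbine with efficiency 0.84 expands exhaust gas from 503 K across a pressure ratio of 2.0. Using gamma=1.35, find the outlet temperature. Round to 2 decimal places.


T_out = T_in * (1 - eta * (1 - PR^(-(gamma-1)/gamma)))
Exponent = -(1.35-1)/1.35 = -0.25925926
PR^exp = 2.0^(-0.25925926) = 0.83551680
Factor = 1 - 0.84*(1 - 0.83551680) = 0.86183411
T_out = 503 * 0.86183411 = 433.50 K


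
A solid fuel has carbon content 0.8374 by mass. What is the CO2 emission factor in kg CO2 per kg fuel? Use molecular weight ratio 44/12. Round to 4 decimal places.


EF = C_frac * (M_CO2 / M_C)
EF = 0.8374 * (44/12)
EF = 0.8374 * 3.666667 = 3.0705 kg_CO2/kg_fuel


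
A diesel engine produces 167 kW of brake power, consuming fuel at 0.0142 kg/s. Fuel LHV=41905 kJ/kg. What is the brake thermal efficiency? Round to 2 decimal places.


eta_BTE = (BP / (mf * LHV)) * 100
Denominator = 0.0142 * 41905 = 595.0510 kW
eta_BTE = (167 / 595.0510) * 100 = 28.06%


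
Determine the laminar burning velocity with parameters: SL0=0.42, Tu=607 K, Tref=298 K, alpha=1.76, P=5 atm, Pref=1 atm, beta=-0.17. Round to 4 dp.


SL = SL0 * (Tu/Tref)^alpha * (P/Pref)^beta
T ratio = 607/298 = 2.03691275
(T ratio)^alpha = 2.03691275^1.76 = 3.497772
(P/Pref)^beta = 5^(-0.17) = 0.760633
SL = 0.42 * 3.497772 * 0.760633 = 1.1174 m/s


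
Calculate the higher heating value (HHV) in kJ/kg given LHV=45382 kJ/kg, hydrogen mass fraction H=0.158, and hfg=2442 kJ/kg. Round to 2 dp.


HHV = LHV + hfg * 9 * H
Water addition = 2442 * 9 * 0.158 = 3472.524 kJ/kg
HHV = 45382 + 3472.524 = 48854.52 kJ/kg


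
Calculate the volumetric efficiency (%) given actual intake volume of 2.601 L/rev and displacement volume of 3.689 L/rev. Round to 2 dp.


eta_v = (V_actual / V_disp) * 100
Ratio = 2.601 / 3.689 = 0.7051
eta_v = 0.7051 * 100 = 70.51%


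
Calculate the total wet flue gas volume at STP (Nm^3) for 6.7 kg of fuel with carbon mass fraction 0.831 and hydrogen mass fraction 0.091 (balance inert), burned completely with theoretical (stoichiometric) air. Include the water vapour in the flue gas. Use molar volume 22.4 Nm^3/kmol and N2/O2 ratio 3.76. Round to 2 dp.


Per kg fuel: CO2 = (C/12 kmol)*22.4 = (0.831/12)*22.4 = 1.55120 Nm^3
Per kg fuel: H2O = (H/2 kmol)*22.4 = (0.091/2)*22.4 = 1.01920 Nm^3
O2 needed per kg fuel = C/12 + H/4 = 0.831/12 + 0.091/4 = 0.09200000 kmol
Per kg fuel: N2 = O2*3.76*22.4 = 0.09200000*3.76*22.4 = 7.74861 Nm^3
Total per kg = 1.55120 + 1.01920 + 7.74861 = 10.31901 Nm^3
Total = 10.31901 * 6.7 = 69.14 Nm^3


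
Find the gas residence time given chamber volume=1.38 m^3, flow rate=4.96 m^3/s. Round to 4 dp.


tau = V / Q_flow
tau = 1.38 / 4.96 = 0.2782 s


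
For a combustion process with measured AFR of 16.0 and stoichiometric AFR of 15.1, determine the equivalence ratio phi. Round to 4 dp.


phi = AFR_stoich / AFR_actual
phi = 15.1 / 16.0 = 0.9438


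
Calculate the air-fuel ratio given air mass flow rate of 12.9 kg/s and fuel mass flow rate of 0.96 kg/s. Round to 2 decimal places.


AFR = m_air / m_fuel
AFR = 12.9 / 0.96 = 13.44


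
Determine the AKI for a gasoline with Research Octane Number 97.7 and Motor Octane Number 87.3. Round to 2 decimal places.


AKI = (RON + MON) / 2
AKI = (97.7 + 87.3) / 2
AKI = 185.0 / 2 = 92.50


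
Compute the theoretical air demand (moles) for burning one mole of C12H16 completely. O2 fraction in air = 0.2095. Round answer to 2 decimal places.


Balanced combustion: C12H16 + 16 O2 -> 12 CO2 + 8 H2O
O2 needed = C + H/4 = 12 + 16/4 = 16.00 moles
Air moles = O2 / 0.2095 = 16.00 / 0.2095 = 76.37 moles air


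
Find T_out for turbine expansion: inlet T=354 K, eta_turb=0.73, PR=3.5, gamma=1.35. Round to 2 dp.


T_out = T_in * (1 - eta * (1 - PR^(-(gamma-1)/gamma)))
Exponent = -(1.35-1)/1.35 = -0.25925926
PR^exp = 3.5^(-0.25925926) = 0.72267881
Factor = 1 - 0.73*(1 - 0.72267881) = 0.79755553
T_out = 354 * 0.79755553 = 282.33 K


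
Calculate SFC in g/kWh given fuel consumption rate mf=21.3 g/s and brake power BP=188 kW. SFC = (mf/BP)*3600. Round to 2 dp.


SFC = (mf / BP) * 3600
Rate = 21.3 / 188 = 0.113298 g/(s*kW)
SFC = 0.113298 * 3600 = 407.87 g/kWh


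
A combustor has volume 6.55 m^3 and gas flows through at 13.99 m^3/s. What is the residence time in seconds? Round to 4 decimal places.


tau = V / Q_flow
tau = 6.55 / 13.99 = 0.4682 s


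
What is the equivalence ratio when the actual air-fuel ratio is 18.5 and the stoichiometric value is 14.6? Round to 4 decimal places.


phi = AFR_stoich / AFR_actual
phi = 14.6 / 18.5 = 0.7892


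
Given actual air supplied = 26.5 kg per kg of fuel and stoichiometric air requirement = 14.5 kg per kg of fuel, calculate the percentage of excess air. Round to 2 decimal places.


Excess air = actual - stoichiometric = 26.5 - 14.5 = 12.00 kg/kg fuel
Excess air % = (excess / stoich) * 100 = (12.00 / 14.5) * 100 = 82.76%


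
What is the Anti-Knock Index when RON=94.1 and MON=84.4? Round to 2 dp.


AKI = (RON + MON) / 2
AKI = (94.1 + 84.4) / 2
AKI = 178.5 / 2 = 89.25


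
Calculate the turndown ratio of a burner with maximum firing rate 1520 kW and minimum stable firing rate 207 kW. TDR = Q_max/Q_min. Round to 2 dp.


TDR = Q_max / Q_min
TDR = 1520 / 207 = 7.34


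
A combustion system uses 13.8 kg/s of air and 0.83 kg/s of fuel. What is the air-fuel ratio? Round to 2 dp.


AFR = m_air / m_fuel
AFR = 13.8 / 0.83 = 16.63


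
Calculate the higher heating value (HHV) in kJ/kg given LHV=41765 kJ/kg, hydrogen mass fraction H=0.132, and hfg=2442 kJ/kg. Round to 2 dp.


HHV = LHV + hfg * 9 * H
Water addition = 2442 * 9 * 0.132 = 2901.096 kJ/kg
HHV = 41765 + 2901.096 = 44666.10 kJ/kg


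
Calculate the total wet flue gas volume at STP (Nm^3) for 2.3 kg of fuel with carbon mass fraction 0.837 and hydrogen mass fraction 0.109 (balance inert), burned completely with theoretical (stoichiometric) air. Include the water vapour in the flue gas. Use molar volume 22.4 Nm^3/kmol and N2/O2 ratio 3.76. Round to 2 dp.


Per kg fuel: CO2 = (C/12 kmol)*22.4 = (0.837/12)*22.4 = 1.56240 Nm^3
Per kg fuel: H2O = (H/2 kmol)*22.4 = (0.109/2)*22.4 = 1.22080 Nm^3
O2 needed per kg fuel = C/12 + H/4 = 0.837/12 + 0.109/4 = 0.09700000 kmol
Per kg fuel: N2 = O2*3.76*22.4 = 0.09700000*3.76*22.4 = 8.16973 Nm^3
Total per kg = 1.56240 + 1.22080 + 8.16973 = 10.95293 Nm^3
Total = 10.95293 * 2.3 = 25.19 Nm^3


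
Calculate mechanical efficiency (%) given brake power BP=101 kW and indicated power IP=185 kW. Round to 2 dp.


eta_mech = (BP / IP) * 100
Ratio = 101 / 185 = 0.5459
eta_mech = 0.5459 * 100 = 54.59%


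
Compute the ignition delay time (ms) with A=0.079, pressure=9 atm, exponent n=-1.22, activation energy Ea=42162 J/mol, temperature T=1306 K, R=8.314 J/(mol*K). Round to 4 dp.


tau = A * P^n * exp(Ea/(R*T))
P^n = 9^(-1.22) = 0.06852107
Ea/(R*T) = 42162/(8.314*1306) = 3.883006
exp(Ea/(R*T)) = 48.569973
tau = 0.079 * 0.06852107 * 48.569973 = 0.2629 ms


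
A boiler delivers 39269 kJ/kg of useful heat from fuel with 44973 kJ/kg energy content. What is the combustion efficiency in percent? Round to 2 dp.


Efficiency = (Q_useful / Q_fuel) * 100
Efficiency = (39269 / 44973) * 100
Efficiency = 0.8732 * 100 = 87.32%


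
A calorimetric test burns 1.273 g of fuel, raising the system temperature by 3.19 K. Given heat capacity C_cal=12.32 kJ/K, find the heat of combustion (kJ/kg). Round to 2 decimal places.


Hc = C_cal * delta_T / m_fuel
Q_released = 12.32 * 3.19 = 39.3008 kJ
m_fuel = 1.273 g = 1.273/1000 kg = 0.001273 kg
Hc = 39.3008 / 0.001273 = 30872.58 kJ/kg


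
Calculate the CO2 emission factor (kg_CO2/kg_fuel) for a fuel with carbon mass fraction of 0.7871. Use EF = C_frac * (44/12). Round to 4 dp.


EF = C_frac * (M_CO2 / M_C)
EF = 0.7871 * (44/12)
EF = 0.7871 * 3.666667 = 2.8860 kg_CO2/kg_fuel


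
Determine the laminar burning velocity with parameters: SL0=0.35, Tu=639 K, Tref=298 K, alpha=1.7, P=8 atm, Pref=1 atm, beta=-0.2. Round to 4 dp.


SL = SL0 * (Tu/Tref)^alpha * (P/Pref)^beta
T ratio = 639/298 = 2.14429530
(T ratio)^alpha = 2.14429530^1.7 = 3.657496
(P/Pref)^beta = 8^(-0.2) = 0.659754
SL = 0.35 * 3.657496 * 0.659754 = 0.8446 m/s


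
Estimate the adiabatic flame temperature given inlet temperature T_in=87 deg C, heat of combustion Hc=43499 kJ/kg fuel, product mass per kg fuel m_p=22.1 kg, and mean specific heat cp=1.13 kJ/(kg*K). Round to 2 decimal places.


T_ad = T_in + Hc / (m_p * cp)
Denominator = 22.1 * 1.13 = 24.9730
Temperature rise = 43499 / 24.9730 = 1741.84 K
T_ad = 87 + 1741.84 = 1828.84 deg C


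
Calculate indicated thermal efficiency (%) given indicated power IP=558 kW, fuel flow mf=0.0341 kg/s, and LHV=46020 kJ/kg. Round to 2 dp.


eta_ith = (IP / (mf * LHV)) * 100
Denominator = 0.0341 * 46020 = 1569.2820 kW
eta_ith = (558 / 1569.2820) * 100 = 35.56%


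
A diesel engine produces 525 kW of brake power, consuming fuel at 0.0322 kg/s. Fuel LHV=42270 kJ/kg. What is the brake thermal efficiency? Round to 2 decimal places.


eta_BTE = (BP / (mf * LHV)) * 100
Denominator = 0.0322 * 42270 = 1361.0940 kW
eta_BTE = (525 / 1361.0940) * 100 = 38.57%


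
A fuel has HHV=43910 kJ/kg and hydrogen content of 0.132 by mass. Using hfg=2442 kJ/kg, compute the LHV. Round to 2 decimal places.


LHV = HHV - hfg * 9 * H
Water correction = 2442 * 9 * 0.132 = 2901.096 kJ/kg
LHV = 43910 - 2901.096 = 41008.90 kJ/kg


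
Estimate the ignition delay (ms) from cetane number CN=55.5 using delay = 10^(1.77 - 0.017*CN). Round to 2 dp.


delay = 10^(1.77 - 0.017*CN)
Exponent = 1.77 - 0.017*55.5 = 0.8265
delay = 10^0.8265 = 6.71 ms


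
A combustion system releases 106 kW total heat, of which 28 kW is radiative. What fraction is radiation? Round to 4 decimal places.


f_rad = Q_rad / Q_total
f_rad = 28 / 106 = 0.2642


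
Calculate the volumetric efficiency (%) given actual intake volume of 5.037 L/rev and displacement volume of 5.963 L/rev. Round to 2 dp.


eta_v = (V_actual / V_disp) * 100
Ratio = 5.037 / 5.963 = 0.8447
eta_v = 0.8447 * 100 = 84.47%


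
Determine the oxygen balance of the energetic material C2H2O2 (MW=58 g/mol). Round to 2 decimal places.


OB = -1600 * (2C + H/2 - O) / MW
Inner = 2*2 + 2/2 - 2 = 3.00
OB = -1600 * 3.00 / 58 = -82.76%


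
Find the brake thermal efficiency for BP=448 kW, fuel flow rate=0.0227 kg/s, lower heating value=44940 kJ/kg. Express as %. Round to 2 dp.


eta_BTE = (BP / (mf * LHV)) * 100
Denominator = 0.0227 * 44940 = 1020.1380 kW
eta_BTE = (448 / 1020.1380) * 100 = 43.92%


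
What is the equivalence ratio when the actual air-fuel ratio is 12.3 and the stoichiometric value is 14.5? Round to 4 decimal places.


phi = AFR_stoich / AFR_actual
phi = 14.5 / 12.3 = 1.1789


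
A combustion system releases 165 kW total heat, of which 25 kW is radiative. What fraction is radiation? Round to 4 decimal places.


f_rad = Q_rad / Q_total
f_rad = 25 / 165 = 0.1515


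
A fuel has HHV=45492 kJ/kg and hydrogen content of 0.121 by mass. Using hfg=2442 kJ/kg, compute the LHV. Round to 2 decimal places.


LHV = HHV - hfg * 9 * H
Water correction = 2442 * 9 * 0.121 = 2659.338 kJ/kg
LHV = 45492 - 2659.338 = 42832.66 kJ/kg


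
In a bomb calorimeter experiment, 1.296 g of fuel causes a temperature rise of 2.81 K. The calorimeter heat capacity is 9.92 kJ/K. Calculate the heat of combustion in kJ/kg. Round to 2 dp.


Hc = C_cal * delta_T / m_fuel
Q_released = 9.92 * 2.81 = 27.8752 kJ
m_fuel = 1.296 g = 1.296/1000 kg = 0.001296 kg
Hc = 27.8752 / 0.001296 = 21508.64 kJ/kg


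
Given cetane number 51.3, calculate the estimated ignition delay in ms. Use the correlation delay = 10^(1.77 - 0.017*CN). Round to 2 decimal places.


delay = 10^(1.77 - 0.017*CN)
Exponent = 1.77 - 0.017*51.3 = 0.8979
delay = 10^0.8979 = 7.90 ms


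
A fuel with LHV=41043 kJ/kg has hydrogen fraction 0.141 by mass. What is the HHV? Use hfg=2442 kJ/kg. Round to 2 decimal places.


HHV = LHV + hfg * 9 * H
Water addition = 2442 * 9 * 0.141 = 3098.898 kJ/kg
HHV = 41043 + 3098.898 = 44141.90 kJ/kg


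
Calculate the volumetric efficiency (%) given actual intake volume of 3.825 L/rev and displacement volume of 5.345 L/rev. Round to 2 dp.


eta_v = (V_actual / V_disp) * 100
Ratio = 3.825 / 5.345 = 0.7156
eta_v = 0.7156 * 100 = 71.56%
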